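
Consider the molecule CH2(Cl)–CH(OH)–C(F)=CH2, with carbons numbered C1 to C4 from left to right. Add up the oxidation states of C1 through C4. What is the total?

-2

Count +1 for every bond to an atom more electronegative than carbon and −1 for every bond to one less electronegative; C–C bonds are 0. Tallying each carbon:
C1: 1C, 2H, 1Cl → 0 − 2 + 1 = -1
C2: 2C, 1H, 1O → 0 − 1 + 1 = 0
C3: 3C, 1F → 0 + 1 = +1
C4: 2C, 2H → 0 − 2 = -2
Sum = -1 + 0 + 1 − 2 = -2.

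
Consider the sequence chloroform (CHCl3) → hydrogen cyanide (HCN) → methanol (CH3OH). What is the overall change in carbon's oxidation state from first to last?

-4

Carbon oxidation states along the series — chloroform: +2, hydrogen cyanide: +2, methanol: -2.
Net change = -2 − (+2) = -4.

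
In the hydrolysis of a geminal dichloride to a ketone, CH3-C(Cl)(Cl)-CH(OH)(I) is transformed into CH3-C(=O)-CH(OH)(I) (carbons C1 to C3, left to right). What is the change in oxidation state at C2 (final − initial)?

0

Before: C2 has 2 bonds to C, 2 bonds to Cl → oxidation state +2.
After: C2 has 2 bonds to C, 2 bonds to O → oxidation state +2.
Δ = +2 − (+2) = 0, so no net redox change at C2.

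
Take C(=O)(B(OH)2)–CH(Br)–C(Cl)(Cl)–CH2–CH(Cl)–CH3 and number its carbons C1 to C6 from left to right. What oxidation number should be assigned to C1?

C1 has one bond to C (0), a double bond to O (2×+1 = +2), one bond to B (-1).
Oxidation state = 0 + 2 − 1 = +1.

+1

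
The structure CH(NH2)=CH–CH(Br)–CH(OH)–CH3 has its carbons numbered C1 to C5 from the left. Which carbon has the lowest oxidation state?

C5

Each bond to a more electronegative atom (O, N, halogen) counts +1, each bond to a less electronegative atom (H, metal, B, Si) counts −1, and each C–C bond counts 0. Tallying each carbon:
C1: 2C, 1H, 1N → 0 − 1 + 1 = 0
C2: 3C, 1H → 0 − 1 = -1
C3: 2C, 1H, 1Br → 0 − 1 + 1 = 0
C4: 2C, 1H, 1O → 0 − 1 + 1 = 0
C5: 1C, 3H → 0 − 3 = -3
The most reduced carbon is C5 at -3.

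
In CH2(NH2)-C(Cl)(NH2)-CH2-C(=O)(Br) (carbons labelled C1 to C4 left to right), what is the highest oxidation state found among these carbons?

Tallying each carbon's bonds:
C1: 1C, 2H, 1N → 0 − 2 + 1 = -1
C2: 2C, 1N, 1Cl → 0 + 1 + 1 = +2
C3: 2C, 2H → 0 − 2 = -2
C4: 1C, 2O, 1Br → 0 + 2 + 1 = +3
The highest value is +3.

+3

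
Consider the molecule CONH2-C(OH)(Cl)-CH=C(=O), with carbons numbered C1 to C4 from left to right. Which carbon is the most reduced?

Each bond to a more electronegative atom (O, N, halogen) counts +1, each bond to a less electronegative atom (H, metal, B, Si) counts −1, and each C–C bond counts 0. Tallying each carbon:
C1: 1C, 2O, 1N → 0 + 2 + 1 = +3
C2: 2C, 1O, 1Cl → 0 + 1 + 1 = +2
C3: 3C, 1H → 0 − 1 = -1
C4: 2C, 2O → 0 + 2 = +2
The most reduced carbon is C3 at -1.

C3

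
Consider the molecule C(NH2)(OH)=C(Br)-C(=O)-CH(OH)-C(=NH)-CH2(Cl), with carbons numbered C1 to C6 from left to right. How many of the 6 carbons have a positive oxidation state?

4

Tallying each carbon's bonds:
C1: 2C, 1O, 1N → 0 + 1 + 1 = +2
C2: 3C, 1Br → 0 + 1 = +1
C3: 2C, 2O → 0 + 2 = +2
C4: 2C, 1H, 1O → 0 − 1 + 1 = 0
C5: 2C, 2N → 0 + 2 = +2
C6: 1C, 2H, 1Cl → 0 − 2 + 1 = -1
4 carbons (C1, C2, C3, C5) meet the condition.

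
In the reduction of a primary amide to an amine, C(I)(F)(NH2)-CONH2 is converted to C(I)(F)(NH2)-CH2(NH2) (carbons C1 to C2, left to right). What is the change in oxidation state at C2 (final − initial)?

Before: C2 has 1 bond to C, 2 bonds to O, 1 bond to N → oxidation state +3.
After: C2 has 1 bond to C, 2 bonds to H, 1 bond to N → oxidation state -1.
Δ = -1 − (+3) = -4, so this is a reduction at C2.

-4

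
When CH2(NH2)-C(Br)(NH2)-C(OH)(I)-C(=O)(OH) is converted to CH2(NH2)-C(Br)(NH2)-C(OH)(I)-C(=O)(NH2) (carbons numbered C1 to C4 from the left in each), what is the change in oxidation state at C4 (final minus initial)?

0

Before: C4 has 1 bond to C, 3 bonds to O → oxidation state +3.
After: C4 has 1 bond to C, 2 bonds to O, 1 bond to N → oxidation state +3.
Δ = +3 − (+3) = 0, so no net redox change at C4.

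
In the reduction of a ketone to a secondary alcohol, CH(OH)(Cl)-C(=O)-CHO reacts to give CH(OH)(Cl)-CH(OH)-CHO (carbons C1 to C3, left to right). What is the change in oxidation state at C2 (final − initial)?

-2

Before: C2 has 2 bonds to C, 2 bonds to O → oxidation state +2.
After: C2 has 2 bonds to C, 1 bond to H, 1 bond to O → oxidation state 0.
Δ = 0 − (+2) = -2, so this is a reduction at C2.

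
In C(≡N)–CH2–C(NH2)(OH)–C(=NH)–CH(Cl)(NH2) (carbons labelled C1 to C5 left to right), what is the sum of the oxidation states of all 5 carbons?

+6

Tallying each carbon's bonds:
C1: 1C, 3N → 0 + 3 = +3
C2: 2C, 2H → 0 − 2 = -2
C3: 2C, 1O, 1N → 0 + 1 + 1 = +2
C4: 2C, 2N → 0 + 2 = +2
C5: 1C, 1H, 1N, 1Cl → 0 − 1 + 1 + 1 = +1
Sum = +3 − 2 + 2 + 2 + 1 = +6.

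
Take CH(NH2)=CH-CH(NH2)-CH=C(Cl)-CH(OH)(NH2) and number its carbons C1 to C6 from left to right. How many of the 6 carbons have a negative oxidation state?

Assign +1 per bond to O/N/halogen, −1 per bond to H or an electropositive element, and 0 per bond to carbon. Tallying each carbon:
C1: 2C, 1H, 1N → 0 − 1 + 1 = 0
C2: 3C, 1H → 0 − 1 = -1
C3: 2C, 1H, 1N → 0 − 1 + 1 = 0
C4: 3C, 1H → 0 − 1 = -1
C5: 3C, 1Cl → 0 + 1 = +1
C6: 1C, 1H, 1O, 1N → 0 − 1 + 1 + 1 = +1
2 carbons (C2, C4) meet the condition.

2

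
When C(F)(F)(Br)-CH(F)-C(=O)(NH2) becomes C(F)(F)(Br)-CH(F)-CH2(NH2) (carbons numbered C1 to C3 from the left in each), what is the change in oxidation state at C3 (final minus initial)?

Before: C3 has 1 bond to C, 2 bonds to O, 1 bond to N → oxidation state +3.
After: C3 has 1 bond to C, 2 bonds to H, 1 bond to N → oxidation state -1.
Δ = -1 − (+3) = -4, so this is a reduction at C3.

-4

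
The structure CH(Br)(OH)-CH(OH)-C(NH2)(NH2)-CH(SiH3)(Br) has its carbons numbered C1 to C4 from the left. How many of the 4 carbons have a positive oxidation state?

2

Each bond to a more electronegative atom (O, N, halogen) counts +1, each bond to a less electronegative atom (H, metal, B, Si) counts −1, and each C–C bond counts 0. Tallying each carbon:
C1: 1C, 1H, 1O, 1Br → 0 − 1 + 1 + 1 = +1
C2: 2C, 1H, 1O → 0 − 1 + 1 = 0
C3: 2C, 2N → 0 + 2 = +2
C4: 1C, 1H, 1Br, 1Si → 0 − 1 + 1 − 1 = -1
2 carbons (C1, C3) meet the condition.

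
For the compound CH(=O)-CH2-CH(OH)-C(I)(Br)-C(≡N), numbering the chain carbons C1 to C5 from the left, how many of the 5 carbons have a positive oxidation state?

3

Each bond to a more electronegative atom (O, N, halogen) counts +1, each bond to a less electronegative atom (H, metal, B, Si) counts −1, and each C–C bond counts 0. Tallying each carbon:
C1: 1C, 1H, 2O → 0 − 1 + 2 = +1
C2: 2C, 2H → 0 − 2 = -2
C3: 2C, 1H, 1O → 0 − 1 + 1 = 0
C4: 2C, 1Br, 1I → 0 + 1 + 1 = +2
C5: 1C, 3N → 0 + 3 = +3
3 carbons (C1, C4, C5) meet the condition.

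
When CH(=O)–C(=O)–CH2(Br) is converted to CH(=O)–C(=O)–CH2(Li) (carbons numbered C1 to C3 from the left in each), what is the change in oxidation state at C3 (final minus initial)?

Before: C3 has 1 bond to C, 2 bonds to H, 1 bond to Br → oxidation state -1.
After: C3 has 1 bond to C, 2 bonds to H, 1 bond to Li → oxidation state -3.
Δ = -3 − (-1) = -2, so this is a reduction at C3.

-2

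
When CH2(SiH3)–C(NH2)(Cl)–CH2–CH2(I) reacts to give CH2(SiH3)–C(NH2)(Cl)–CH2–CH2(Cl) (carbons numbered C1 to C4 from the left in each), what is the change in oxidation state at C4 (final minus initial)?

0

Before: C4 has 1 bond to C, 2 bonds to H, 1 bond to I → oxidation state -1.
After: C4 has 1 bond to C, 2 bonds to H, 1 bond to Cl → oxidation state -1.
Δ = -1 − (-1) = 0, so no net redox change at C4.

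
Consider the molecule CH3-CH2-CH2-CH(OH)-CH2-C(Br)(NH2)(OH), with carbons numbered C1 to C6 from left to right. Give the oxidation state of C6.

C6 has one bond to C (0), one bond to Br (+1), one bond to N (+1), one bond to O (+1).
Oxidation state = 0 + 1 + 1 + 1 = +3.

+3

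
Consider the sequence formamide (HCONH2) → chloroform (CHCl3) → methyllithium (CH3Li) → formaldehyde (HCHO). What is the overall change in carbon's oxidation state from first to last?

-2

Carbon oxidation states along the series — formamide: +2, chloroform: +2, methyllithium: -4, formaldehyde: 0.
Net change = 0 − (+2) = -2.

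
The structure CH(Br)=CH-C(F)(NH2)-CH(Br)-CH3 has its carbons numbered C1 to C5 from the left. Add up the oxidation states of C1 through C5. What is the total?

Bonds to more-electronegative neighbours contribute +1 each, bonds to H or metals contribute −1 each, and C–C bonds contribute 0. Tallying each carbon:
C1: 2C, 1H, 1Br → 0 − 1 + 1 = 0
C2: 3C, 1H → 0 − 1 = -1
C3: 2C, 1N, 1F → 0 + 1 + 1 = +2
C4: 2C, 1H, 1Br → 0 − 1 + 1 = 0
C5: 1C, 3H → 0 − 3 = -3
Sum = 0 − 1 + 2 + 0 − 3 = -2.

-2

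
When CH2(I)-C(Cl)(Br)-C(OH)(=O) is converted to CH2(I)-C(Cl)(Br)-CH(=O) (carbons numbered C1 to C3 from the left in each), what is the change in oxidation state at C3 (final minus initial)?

Before: C3 has 1 bond to C, 3 bonds to O → oxidation state +3.
After: C3 has 1 bond to C, 1 bond to H, 2 bonds to O → oxidation state +1.
Δ = +1 − (+3) = -2, so this is a reduction at C3.

-2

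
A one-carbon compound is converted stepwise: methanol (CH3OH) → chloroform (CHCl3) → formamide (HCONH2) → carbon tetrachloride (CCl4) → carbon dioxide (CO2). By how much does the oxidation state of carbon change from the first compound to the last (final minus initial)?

+6

Carbon oxidation states along the series — methanol: -2, chloroform: +2, formamide: +2, carbon tetrachloride: +4, carbon dioxide: +4.
Net change = +4 − (-2) = +6.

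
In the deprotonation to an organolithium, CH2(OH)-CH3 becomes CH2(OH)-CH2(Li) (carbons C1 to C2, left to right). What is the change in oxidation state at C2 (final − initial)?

0

Before: C2 has 1 bond to C, 3 bonds to H → oxidation state -3.
After: C2 has 1 bond to C, 2 bonds to H, 1 bond to Li → oxidation state -3.
Δ = -3 − (-3) = 0, so no net redox change at C2.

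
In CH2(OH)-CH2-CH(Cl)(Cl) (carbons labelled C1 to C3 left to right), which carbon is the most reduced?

Tallying each carbon's bonds:
C1: 1C, 2H, 1O → 0 − 2 + 1 = -1
C2: 2C, 2H → 0 − 2 = -2
C3: 1C, 1H, 2Cl → 0 − 1 + 2 = +1
The most reduced carbon is C2 at -2.

C2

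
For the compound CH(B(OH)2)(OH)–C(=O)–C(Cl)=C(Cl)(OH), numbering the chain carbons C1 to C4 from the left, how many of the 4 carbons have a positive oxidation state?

3

Tallying each carbon's bonds:
C1: 1C, 1H, 1O, 1B → 0 − 1 + 1 − 1 = -1
C2: 2C, 2O → 0 + 2 = +2
C3: 3C, 1Cl → 0 + 1 = +1
C4: 2C, 1O, 1Cl → 0 + 1 + 1 = +2
3 carbons (C2, C3, C4) meet the condition.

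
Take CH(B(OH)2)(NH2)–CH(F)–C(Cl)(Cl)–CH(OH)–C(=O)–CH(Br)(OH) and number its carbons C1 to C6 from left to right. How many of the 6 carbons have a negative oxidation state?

1

Count +1 for every bond to an atom more electronegative than carbon and −1 for every bond to one less electronegative; C–C bonds are 0. Tallying each carbon:
C1: 1C, 1H, 1N, 1B → 0 − 1 + 1 − 1 = -1
C2: 2C, 1H, 1F → 0 − 1 + 1 = 0
C3: 2C, 2Cl → 0 + 2 = +2
C4: 2C, 1H, 1O → 0 − 1 + 1 = 0
C5: 2C, 2O → 0 + 2 = +2
C6: 1C, 1H, 1O, 1Br → 0 − 1 + 1 + 1 = +1
1 carbon (C1) meets the condition.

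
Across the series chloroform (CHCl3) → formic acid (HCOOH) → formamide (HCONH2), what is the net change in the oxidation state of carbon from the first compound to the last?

0

Carbon oxidation states along the series — chloroform: +2, formic acid: +2, formamide: +2.
Net change = +2 − (+2) = 0.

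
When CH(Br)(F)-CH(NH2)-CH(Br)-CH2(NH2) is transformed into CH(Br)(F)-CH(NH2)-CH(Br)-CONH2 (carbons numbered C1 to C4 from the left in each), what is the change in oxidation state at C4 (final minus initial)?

+4

Before: C4 has 1 bond to C, 2 bonds to H, 1 bond to N → oxidation state -1.
After: C4 has 1 bond to C, 2 bonds to O, 1 bond to N → oxidation state +3.
Δ = +3 − (-1) = +4, so this is an oxidation at C4.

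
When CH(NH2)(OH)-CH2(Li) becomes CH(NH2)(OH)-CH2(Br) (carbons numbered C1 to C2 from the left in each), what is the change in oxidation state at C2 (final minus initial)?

Before: C2 has 1 bond to C, 2 bonds to H, 1 bond to Li → oxidation state -3.
After: C2 has 1 bond to C, 2 bonds to H, 1 bond to Br → oxidation state -1.
Δ = -1 − (-3) = +2, so this is an oxidation at C2.

+2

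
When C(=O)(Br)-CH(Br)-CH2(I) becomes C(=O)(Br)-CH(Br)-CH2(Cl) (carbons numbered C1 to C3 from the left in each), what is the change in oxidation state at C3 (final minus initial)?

Before: C3 has 1 bond to C, 2 bonds to H, 1 bond to I → oxidation state -1.
After: C3 has 1 bond to C, 2 bonds to H, 1 bond to Cl → oxidation state -1.
Δ = -1 − (-1) = 0, so no net redox change at C3.

0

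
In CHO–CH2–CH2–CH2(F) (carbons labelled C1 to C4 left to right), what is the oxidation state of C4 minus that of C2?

C4: 1C, 2H, 1F → 0 − 2 + 1 = -1
C2: 2C, 2H → 0 − 2 = -2
Difference: -1 − (-2) = +1.

+1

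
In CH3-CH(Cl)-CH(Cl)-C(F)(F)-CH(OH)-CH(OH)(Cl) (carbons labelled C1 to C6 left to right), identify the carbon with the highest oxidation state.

Each bond to a more electronegative atom (O, N, halogen) counts +1, each bond to a less electronegative atom (H, metal, B, Si) counts −1, and each C–C bond counts 0. Tallying each carbon:
C1: 1C, 3H → 0 − 3 = -3
C2: 2C, 1H, 1Cl → 0 − 1 + 1 = 0
C3: 2C, 1H, 1Cl → 0 − 1 + 1 = 0
C4: 2C, 2F → 0 + 2 = +2
C5: 2C, 1H, 1O → 0 − 1 + 1 = 0
C6: 1C, 1H, 1O, 1Cl → 0 − 1 + 1 + 1 = +1
The most oxidised carbon is C4 at +2.

C4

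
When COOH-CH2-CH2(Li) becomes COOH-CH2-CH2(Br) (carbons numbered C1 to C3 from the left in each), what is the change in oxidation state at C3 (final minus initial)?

+2

Before: C3 has 1 bond to C, 2 bonds to H, 1 bond to Li → oxidation state -3.
After: C3 has 1 bond to C, 2 bonds to H, 1 bond to Br → oxidation state -1.
Δ = -1 − (-3) = +2, so this is an oxidation at C3.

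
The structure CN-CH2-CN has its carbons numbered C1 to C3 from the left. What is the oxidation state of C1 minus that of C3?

C1: 1C, 3N → 0 + 3 = +3
C3: 1C, 3N → 0 + 3 = +3
Difference: +3 − (+3) = 0.

0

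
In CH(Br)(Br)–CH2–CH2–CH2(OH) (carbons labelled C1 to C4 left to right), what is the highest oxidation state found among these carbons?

Bonds to more-electronegative neighbours contribute +1 each, bonds to H or metals contribute −1 each, and C–C bonds contribute 0. Tallying each carbon:
C1: 1C, 1H, 2Br → 0 − 1 + 2 = +1
C2: 2C, 2H → 0 − 2 = -2
C3: 2C, 2H → 0 − 2 = -2
C4: 1C, 2H, 1O → 0 − 2 + 1 = -1
The highest value is +1.

+1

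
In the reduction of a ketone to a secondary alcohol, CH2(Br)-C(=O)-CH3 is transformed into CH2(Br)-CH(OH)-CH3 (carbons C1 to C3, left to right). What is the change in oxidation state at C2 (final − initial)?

-2

Before: C2 has 2 bonds to C, 2 bonds to O → oxidation state +2.
After: C2 has 2 bonds to C, 1 bond to H, 1 bond to O → oxidation state 0.
Δ = 0 − (+2) = -2, so this is a reduction at C2.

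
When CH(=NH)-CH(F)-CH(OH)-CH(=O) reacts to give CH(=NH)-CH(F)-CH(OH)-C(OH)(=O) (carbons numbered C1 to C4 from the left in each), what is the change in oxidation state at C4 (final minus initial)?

+2

Before: C4 has 1 bond to C, 1 bond to H, 2 bonds to O → oxidation state +1.
After: C4 has 1 bond to C, 3 bonds to O → oxidation state +3.
Δ = +3 − (+1) = +2, so this is an oxidation at C4.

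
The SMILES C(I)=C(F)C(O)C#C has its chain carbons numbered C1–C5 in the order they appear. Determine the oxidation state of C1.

0

Each bond to a more electronegative atom (O, N, halogen) counts +1, each bond to a less electronegative atom (H, metal, B, Si) counts −1, and each C–C bond counts 0.
C1 has a double bond to C (2×0 = 0), one bond to I (+1), one bond to H (-1).
Oxidation state = 0 + 1 − 1 = 0.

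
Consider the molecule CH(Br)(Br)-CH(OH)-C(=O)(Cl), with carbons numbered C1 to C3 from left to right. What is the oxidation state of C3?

+3

C3 has one bond to C (0), a double bond to O (2×+1 = +2), one bond to Cl (+1).
Oxidation state = 0 + 2 + 1 = +3.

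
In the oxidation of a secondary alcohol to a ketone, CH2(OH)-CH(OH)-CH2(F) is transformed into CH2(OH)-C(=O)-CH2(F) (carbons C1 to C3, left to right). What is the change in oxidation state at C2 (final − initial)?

Before: C2 has 2 bonds to C, 1 bond to H, 1 bond to O → oxidation state 0.
After: C2 has 2 bonds to C, 2 bonds to O → oxidation state +2.
Δ = +2 − (0) = +2, so this is an oxidation at C2.

+2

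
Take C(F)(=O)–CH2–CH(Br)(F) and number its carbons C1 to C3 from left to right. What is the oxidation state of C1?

Bonds to more-electronegative neighbours contribute +1 each, bonds to H or metals contribute −1 each, and C–C bonds contribute 0.
C1 has one bond to C (0), one bond to F (+1), a double bond to O (2×+1 = +2).
Oxidation state = 0 + 1 + 2 = +3.

+3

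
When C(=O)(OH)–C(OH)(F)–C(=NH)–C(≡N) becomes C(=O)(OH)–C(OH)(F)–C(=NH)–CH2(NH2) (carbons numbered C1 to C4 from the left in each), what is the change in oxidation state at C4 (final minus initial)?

-4

Before: C4 has 1 bond to C, 3 bonds to N → oxidation state +3.
After: C4 has 1 bond to C, 2 bonds to H, 1 bond to N → oxidation state -1.
Δ = -1 − (+3) = -4, so this is a reduction at C4.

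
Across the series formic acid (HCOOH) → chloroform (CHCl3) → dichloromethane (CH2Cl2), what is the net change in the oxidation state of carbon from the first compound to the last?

Carbon oxidation states along the series — formic acid: +2, chloroform: +2, dichloromethane: 0.
Net change = 0 − (+2) = -2.

-2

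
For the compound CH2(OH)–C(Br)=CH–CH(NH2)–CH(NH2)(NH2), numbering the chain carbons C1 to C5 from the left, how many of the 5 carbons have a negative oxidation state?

Tallying each carbon's bonds:
C1: 1C, 2H, 1O → 0 − 2 + 1 = -1
C2: 3C, 1Br → 0 + 1 = +1
C3: 3C, 1H → 0 − 1 = -1
C4: 2C, 1H, 1N → 0 − 1 + 1 = 0
C5: 1C, 1H, 2N → 0 − 1 + 2 = +1
2 carbons (C1, C3) meet the condition.

2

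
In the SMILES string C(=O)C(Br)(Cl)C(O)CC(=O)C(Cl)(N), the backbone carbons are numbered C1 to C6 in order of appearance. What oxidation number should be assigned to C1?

+1

Assign +1 per bond to O/N/halogen, −1 per bond to H or an electropositive element, and 0 per bond to carbon.
C1 has one bond to C (0), one bond to H (-1), a double bond to O (2×+1 = +2).
Oxidation state = 0 − 1 + 2 = +1.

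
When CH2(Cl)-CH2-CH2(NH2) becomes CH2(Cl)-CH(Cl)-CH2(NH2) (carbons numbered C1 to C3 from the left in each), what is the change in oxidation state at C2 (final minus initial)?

Before: C2 has 2 bonds to C, 2 bonds to H → oxidation state -2.
After: C2 has 2 bonds to C, 1 bond to H, 1 bond to Cl → oxidation state 0.
Δ = 0 − (-2) = +2, so this is an oxidation at C2.

+2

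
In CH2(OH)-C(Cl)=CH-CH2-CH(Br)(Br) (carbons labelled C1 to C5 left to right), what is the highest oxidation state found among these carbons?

+1

Bonds to more-electronegative neighbours contribute +1 each, bonds to H or metals contribute −1 each, and C–C bonds contribute 0. Tallying each carbon:
C1: 1C, 2H, 1O → 0 − 2 + 1 = -1
C2: 3C, 1Cl → 0 + 1 = +1
C3: 3C, 1H → 0 − 1 = -1
C4: 2C, 2H → 0 − 2 = -2
C5: 1C, 1H, 2Br → 0 − 1 + 2 = +1
The highest value is +1.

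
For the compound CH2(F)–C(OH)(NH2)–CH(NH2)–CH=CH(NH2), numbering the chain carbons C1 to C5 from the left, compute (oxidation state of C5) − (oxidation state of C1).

C5: 2C, 1H, 1N → 0 − 1 + 1 = 0
C1: 1C, 2H, 1F → 0 − 2 + 1 = -1
Difference: 0 − (-1) = +1.

+1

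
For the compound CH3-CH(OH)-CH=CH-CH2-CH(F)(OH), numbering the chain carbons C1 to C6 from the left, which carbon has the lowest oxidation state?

C1

Assign +1 per bond to O/N/halogen, −1 per bond to H or an electropositive element, and 0 per bond to carbon. Tallying each carbon:
C1: 1C, 3H → 0 − 3 = -3
C2: 2C, 1H, 1O → 0 − 1 + 1 = 0
C3: 3C, 1H → 0 − 1 = -1
C4: 3C, 1H → 0 − 1 = -1
C5: 2C, 2H → 0 − 2 = -2
C6: 1C, 1H, 1O, 1F → 0 − 1 + 1 + 1 = +1
The most reduced carbon is C1 at -3.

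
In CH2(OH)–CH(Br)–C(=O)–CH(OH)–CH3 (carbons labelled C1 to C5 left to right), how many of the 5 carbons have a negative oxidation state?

2

Tallying each carbon's bonds:
C1: 1C, 2H, 1O → 0 − 2 + 1 = -1
C2: 2C, 1H, 1Br → 0 − 1 + 1 = 0
C3: 2C, 2O → 0 + 2 = +2
C4: 2C, 1H, 1O → 0 − 1 + 1 = 0
C5: 1C, 3H → 0 − 3 = -3
2 carbons (C1, C5) meet the condition.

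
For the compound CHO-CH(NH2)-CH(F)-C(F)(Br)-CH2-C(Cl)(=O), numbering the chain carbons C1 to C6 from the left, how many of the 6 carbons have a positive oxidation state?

3

Tallying each carbon's bonds:
C1: 1C, 1H, 2O → 0 − 1 + 2 = +1
C2: 2C, 1H, 1N → 0 − 1 + 1 = 0
C3: 2C, 1H, 1F → 0 − 1 + 1 = 0
C4: 2C, 1F, 1Br → 0 + 1 + 1 = +2
C5: 2C, 2H → 0 − 2 = -2
C6: 1C, 2O, 1Cl → 0 + 2 + 1 = +3
3 carbons (C1, C4, C6) meet the condition.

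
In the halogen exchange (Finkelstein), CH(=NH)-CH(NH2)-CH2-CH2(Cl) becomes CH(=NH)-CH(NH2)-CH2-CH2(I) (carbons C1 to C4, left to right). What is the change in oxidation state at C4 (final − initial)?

0

Before: C4 has 1 bond to C, 2 bonds to H, 1 bond to Cl → oxidation state -1.
After: C4 has 1 bond to C, 2 bonds to H, 1 bond to I → oxidation state -1.
Δ = -1 − (-1) = 0, so no net redox change at C4.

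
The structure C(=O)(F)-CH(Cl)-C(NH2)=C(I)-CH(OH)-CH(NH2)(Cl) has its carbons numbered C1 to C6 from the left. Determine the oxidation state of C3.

C3 has one bond to C (0), a double bond to C (2×0 = 0), one bond to N (+1).
Oxidation state = 0 + 0 + 1 = +1.

+1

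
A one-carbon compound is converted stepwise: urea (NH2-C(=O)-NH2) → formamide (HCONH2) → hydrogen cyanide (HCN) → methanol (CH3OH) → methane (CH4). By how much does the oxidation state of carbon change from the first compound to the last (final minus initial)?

Carbon oxidation states along the series — urea: +4, formamide: +2, hydrogen cyanide: +2, methanol: -2, methane: -4.
Net change = -4 − (+4) = -8.

-8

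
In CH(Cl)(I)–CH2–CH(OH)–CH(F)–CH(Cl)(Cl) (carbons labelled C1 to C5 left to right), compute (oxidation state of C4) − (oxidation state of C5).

-1

C4: 2C, 1H, 1F → 0 − 1 + 1 = 0
C5: 1C, 1H, 2Cl → 0 − 1 + 2 = +1
Difference: 0 − (+1) = -1.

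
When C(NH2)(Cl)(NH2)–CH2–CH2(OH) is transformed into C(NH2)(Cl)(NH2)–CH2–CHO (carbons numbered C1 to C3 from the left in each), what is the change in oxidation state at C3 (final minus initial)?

Before: C3 has 1 bond to C, 2 bonds to H, 1 bond to O → oxidation state -1.
After: C3 has 1 bond to C, 1 bond to H, 2 bonds to O → oxidation state +1.
Δ = +1 − (-1) = +2, so this is an oxidation at C3.

+2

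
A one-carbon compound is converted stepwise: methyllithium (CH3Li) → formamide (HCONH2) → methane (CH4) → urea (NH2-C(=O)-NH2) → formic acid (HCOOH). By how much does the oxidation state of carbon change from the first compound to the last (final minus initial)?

Carbon oxidation states along the series — methyllithium: -4, formamide: +2, methane: -4, urea: +4, formic acid: +2.
Net change = +2 − (-4) = +6.

+6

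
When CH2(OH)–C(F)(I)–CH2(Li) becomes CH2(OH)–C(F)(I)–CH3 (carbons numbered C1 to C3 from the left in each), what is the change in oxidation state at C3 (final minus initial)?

Before: C3 has 1 bond to C, 2 bonds to H, 1 bond to Li → oxidation state -3.
After: C3 has 1 bond to C, 3 bonds to H → oxidation state -3.
Δ = -3 − (-3) = 0, so no net redox change at C3.

0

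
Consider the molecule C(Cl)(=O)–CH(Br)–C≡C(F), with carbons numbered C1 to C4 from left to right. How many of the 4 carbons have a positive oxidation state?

2

Tallying each carbon's bonds:
C1: 1C, 2O, 1Cl → 0 + 2 + 1 = +3
C2: 2C, 1H, 1Br → 0 − 1 + 1 = 0
C3: 4C → 0 = 0
C4: 3C, 1F → 0 + 1 = +1
2 carbons (C1, C4) meet the condition.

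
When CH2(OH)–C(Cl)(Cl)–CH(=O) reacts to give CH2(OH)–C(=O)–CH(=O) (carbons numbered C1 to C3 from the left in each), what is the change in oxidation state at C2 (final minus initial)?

Before: C2 has 2 bonds to C, 2 bonds to Cl → oxidation state +2.
After: C2 has 2 bonds to C, 2 bonds to O → oxidation state +2.
Δ = +2 − (+2) = 0, so no net redox change at C2.

0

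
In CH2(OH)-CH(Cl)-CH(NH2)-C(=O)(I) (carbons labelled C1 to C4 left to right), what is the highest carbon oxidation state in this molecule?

Bonds to more-electronegative neighbours contribute +1 each, bonds to H or metals contribute −1 each, and C–C bonds contribute 0. Tallying each carbon:
C1: 1C, 2H, 1O → 0 − 2 + 1 = -1
C2: 2C, 1H, 1Cl → 0 − 1 + 1 = 0
C3: 2C, 1H, 1N → 0 − 1 + 1 = 0
C4: 1C, 2O, 1I → 0 + 2 + 1 = +3
The highest value is +3.

+3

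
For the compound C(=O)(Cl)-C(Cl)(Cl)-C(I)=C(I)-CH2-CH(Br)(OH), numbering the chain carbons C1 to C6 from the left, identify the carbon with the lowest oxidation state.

Count +1 for every bond to an atom more electronegative than carbon and −1 for every bond to one less electronegative; C–C bonds are 0. Tallying each carbon:
C1: 1C, 2O, 1Cl → 0 + 2 + 1 = +3
C2: 2C, 2Cl → 0 + 2 = +2
C3: 3C, 1I → 0 + 1 = +1
C4: 3C, 1I → 0 + 1 = +1
C5: 2C, 2H → 0 − 2 = -2
C6: 1C, 1H, 1O, 1Br → 0 − 1 + 1 + 1 = +1
The most reduced carbon is C5 at -2.

C5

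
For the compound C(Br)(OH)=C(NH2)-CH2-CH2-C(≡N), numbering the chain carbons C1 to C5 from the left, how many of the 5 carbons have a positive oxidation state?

3

Assign +1 per bond to O/N/halogen, −1 per bond to H or an electropositive element, and 0 per bond to carbon. Tallying each carbon:
C1: 2C, 1O, 1Br → 0 + 1 + 1 = +2
C2: 3C, 1N → 0 + 1 = +1
C3: 2C, 2H → 0 − 2 = -2
C4: 2C, 2H → 0 − 2 = -2
C5: 1C, 3N → 0 + 3 = +3
3 carbons (C1, C2, C5) meet the condition.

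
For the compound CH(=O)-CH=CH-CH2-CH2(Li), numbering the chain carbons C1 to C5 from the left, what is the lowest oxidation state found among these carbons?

-3

Assign +1 per bond to O/N/halogen, −1 per bond to H or an electropositive element, and 0 per bond to carbon. Tallying each carbon:
C1: 1C, 1H, 2O → 0 − 1 + 2 = +1
C2: 3C, 1H → 0 − 1 = -1
C3: 3C, 1H → 0 − 1 = -1
C4: 2C, 2H → 0 − 2 = -2
C5: 1C, 2H, 1Li → 0 − 2 − 1 = -3
The lowest value is -3.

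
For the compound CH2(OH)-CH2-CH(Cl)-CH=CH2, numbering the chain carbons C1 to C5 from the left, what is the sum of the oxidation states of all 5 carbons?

Each bond to a more electronegative atom (O, N, halogen) counts +1, each bond to a less electronegative atom (H, metal, B, Si) counts −1, and each C–C bond counts 0. Tallying each carbon:
C1: 1C, 2H, 1O → 0 − 2 + 1 = -1
C2: 2C, 2H → 0 − 2 = -2
C3: 2C, 1H, 1Cl → 0 − 1 + 1 = 0
C4: 3C, 1H → 0 − 1 = -1
C5: 2C, 2H → 0 − 2 = -2
Sum = -1 − 2 + 0 − 1 − 2 = -6.

-6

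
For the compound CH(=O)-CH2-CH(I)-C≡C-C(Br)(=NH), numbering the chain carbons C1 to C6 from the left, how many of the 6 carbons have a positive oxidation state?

Tallying each carbon's bonds:
C1: 1C, 1H, 2O → 0 − 1 + 2 = +1
C2: 2C, 2H → 0 − 2 = -2
C3: 2C, 1H, 1I → 0 − 1 + 1 = 0
C4: 4C → 0 = 0
C5: 4C → 0 = 0
C6: 1C, 2N, 1Br → 0 + 2 + 1 = +3
2 carbons (C1, C6) meet the condition.

2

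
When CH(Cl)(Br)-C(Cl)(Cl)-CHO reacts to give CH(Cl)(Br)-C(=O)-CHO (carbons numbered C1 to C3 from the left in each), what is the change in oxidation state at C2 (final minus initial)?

0

Before: C2 has 2 bonds to C, 2 bonds to Cl → oxidation state +2.
After: C2 has 2 bonds to C, 2 bonds to O → oxidation state +2.
Δ = +2 − (+2) = 0, so no net redox change at C2.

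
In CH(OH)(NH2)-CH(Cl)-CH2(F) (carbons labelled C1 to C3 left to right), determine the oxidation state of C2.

0

C2 has one bond to C (0), one bond to C (0), one bond to Cl (+1), one bond to H (-1).
Oxidation state = 0 + 0 + 1 − 1 = 0.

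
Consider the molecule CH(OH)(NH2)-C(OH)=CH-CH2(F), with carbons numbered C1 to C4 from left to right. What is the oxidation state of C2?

+1

C2 has one bond to C (0), a double bond to C (2×0 = 0), one bond to O (+1).
Oxidation state = 0 + 0 + 1 = +1.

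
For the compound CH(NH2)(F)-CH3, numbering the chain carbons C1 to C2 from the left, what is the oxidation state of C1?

+1

Bonds to more-electronegative neighbours contribute +1 each, bonds to H or metals contribute −1 each, and C–C bonds contribute 0.
C1 has one bond to C (0), one bond to N (+1), one bond to H (-1), one bond to F (+1).
Oxidation state = 0 + 1 − 1 + 1 = +1.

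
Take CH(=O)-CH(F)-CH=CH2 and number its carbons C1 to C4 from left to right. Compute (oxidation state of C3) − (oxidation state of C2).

-1

C3: 3C, 1H → 0 − 1 = -1
C2: 2C, 1H, 1F → 0 − 1 + 1 = 0
Difference: -1 − (0) = -1.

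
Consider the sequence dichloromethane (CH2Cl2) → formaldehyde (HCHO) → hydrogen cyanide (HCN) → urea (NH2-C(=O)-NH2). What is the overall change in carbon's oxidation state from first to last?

Carbon oxidation states along the series — dichloromethane: 0, formaldehyde: 0, hydrogen cyanide: +2, urea: +4.
Net change = +4 − (0) = +4.

+4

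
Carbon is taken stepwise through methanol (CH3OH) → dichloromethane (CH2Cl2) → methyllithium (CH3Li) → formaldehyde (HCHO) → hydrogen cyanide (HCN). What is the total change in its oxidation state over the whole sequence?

Carbon oxidation states along the series — methanol: -2, dichloromethane: 0, methyllithium: -4, formaldehyde: 0, hydrogen cyanide: +2.
Net change = +2 − (-2) = +4.

+4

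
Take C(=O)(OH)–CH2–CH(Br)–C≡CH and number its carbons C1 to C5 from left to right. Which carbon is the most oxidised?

Each bond to a more electronegative atom (O, N, halogen) counts +1, each bond to a less electronegative atom (H, metal, B, Si) counts −1, and each C–C bond counts 0. Tallying each carbon:
C1: 1C, 3O → 0 + 3 = +3
C2: 2C, 2H → 0 − 2 = -2
C3: 2C, 1H, 1Br → 0 − 1 + 1 = 0
C4: 4C → 0 = 0
C5: 3C, 1H → 0 − 1 = -1
The most oxidised carbon is C1 at +3.

C1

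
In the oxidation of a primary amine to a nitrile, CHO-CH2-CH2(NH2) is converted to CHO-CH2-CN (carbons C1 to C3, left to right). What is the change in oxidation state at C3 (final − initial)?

+4

Before: C3 has 1 bond to C, 2 bonds to H, 1 bond to N → oxidation state -1.
After: C3 has 1 bond to C, 3 bonds to N → oxidation state +3.
Δ = +3 − (-1) = +4, so this is an oxidation at C3.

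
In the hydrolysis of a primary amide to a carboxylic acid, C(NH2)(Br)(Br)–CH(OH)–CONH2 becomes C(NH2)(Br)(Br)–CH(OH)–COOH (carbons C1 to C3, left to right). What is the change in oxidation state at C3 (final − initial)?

Before: C3 has 1 bond to C, 2 bonds to O, 1 bond to N → oxidation state +3.
After: C3 has 1 bond to C, 3 bonds to O → oxidation state +3.
Δ = +3 − (+3) = 0, so no net redox change at C3.

0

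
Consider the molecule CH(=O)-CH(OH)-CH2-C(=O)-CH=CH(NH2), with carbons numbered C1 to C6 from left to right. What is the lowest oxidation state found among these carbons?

-2

Bonds to more-electronegative neighbours contribute +1 each, bonds to H or metals contribute −1 each, and C–C bonds contribute 0. Tallying each carbon:
C1: 1C, 1H, 2O → 0 − 1 + 2 = +1
C2: 2C, 1H, 1O → 0 − 1 + 1 = 0
C3: 2C, 2H → 0 − 2 = -2
C4: 2C, 2O → 0 + 2 = +2
C5: 3C, 1H → 0 − 1 = -1
C6: 2C, 1H, 1N → 0 − 1 + 1 = 0
The lowest value is -2.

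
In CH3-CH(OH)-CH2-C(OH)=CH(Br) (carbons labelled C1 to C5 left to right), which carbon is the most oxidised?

Bonds to more-electronegative neighbours contribute +1 each, bonds to H or metals contribute −1 each, and C–C bonds contribute 0. Tallying each carbon:
C1: 1C, 3H → 0 − 3 = -3
C2: 2C, 1H, 1O → 0 − 1 + 1 = 0
C3: 2C, 2H → 0 − 2 = -2
C4: 3C, 1O → 0 + 1 = +1
C5: 2C, 1H, 1Br → 0 − 1 + 1 = 0
The most oxidised carbon is C4 at +1.

C4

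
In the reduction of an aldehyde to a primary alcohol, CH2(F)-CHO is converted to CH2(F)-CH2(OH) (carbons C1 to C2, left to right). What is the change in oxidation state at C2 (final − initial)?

-2

Before: C2 has 1 bond to C, 1 bond to H, 2 bonds to O → oxidation state +1.
After: C2 has 1 bond to C, 2 bonds to H, 1 bond to O → oxidation state -1.
Δ = -1 − (+1) = -2, so this is a reduction at C2.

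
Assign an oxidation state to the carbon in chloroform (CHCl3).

+2

Count +1 for every bond to an atom more electronegative than carbon and −1 for every bond to one less electronegative; C–C bonds are 0.
The carbon has one bond to H (-1), one bond to Cl (+1), one bond to Cl (+1), one bond to Cl (+1).
Oxidation state = -1 + 1 + 1 + 1 = +2.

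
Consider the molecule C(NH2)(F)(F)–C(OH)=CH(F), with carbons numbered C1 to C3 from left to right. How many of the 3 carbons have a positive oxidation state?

2

Count +1 for every bond to an atom more electronegative than carbon and −1 for every bond to one less electronegative; C–C bonds are 0. Tallying each carbon:
C1: 1C, 1N, 2F → 0 + 1 + 2 = +3
C2: 3C, 1O → 0 + 1 = +1
C3: 2C, 1H, 1F → 0 − 1 + 1 = 0
2 carbons (C1, C2) meet the condition.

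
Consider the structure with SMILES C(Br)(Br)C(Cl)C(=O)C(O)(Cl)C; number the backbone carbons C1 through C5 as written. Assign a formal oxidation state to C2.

Bonds to more-electronegative neighbours contribute +1 each, bonds to H or metals contribute −1 each, and C–C bonds contribute 0.
C2 has one bond to C (0), one bond to C (0), one bond to Cl (+1), one bond to H (-1).
Oxidation state = 0 + 0 + 1 − 1 = 0.

0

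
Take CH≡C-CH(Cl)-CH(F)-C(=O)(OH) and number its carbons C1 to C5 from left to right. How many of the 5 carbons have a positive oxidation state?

Tallying each carbon's bonds:
C1: 3C, 1H → 0 − 1 = -1
C2: 4C → 0 = 0
C3: 2C, 1H, 1Cl → 0 − 1 + 1 = 0
C4: 2C, 1H, 1F → 0 − 1 + 1 = 0
C5: 1C, 3O → 0 + 3 = +3
1 carbon (C5) meets the condition.

1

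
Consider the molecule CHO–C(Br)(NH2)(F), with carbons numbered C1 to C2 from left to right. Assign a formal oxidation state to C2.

Count +1 for every bond to an atom more electronegative than carbon and −1 for every bond to one less electronegative; C–C bonds are 0.
C2 has one bond to C (0), one bond to Br (+1), one bond to N (+1), one bond to F (+1).
Oxidation state = 0 + 1 + 1 + 1 = +3.

+3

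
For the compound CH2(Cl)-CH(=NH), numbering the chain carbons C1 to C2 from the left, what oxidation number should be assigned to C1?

C1 has one bond to C (0), one bond to Cl (+1), one bond to H (-1), one bond to H (-1).
Oxidation state = 0 + 1 − 1 − 1 = -1.

-1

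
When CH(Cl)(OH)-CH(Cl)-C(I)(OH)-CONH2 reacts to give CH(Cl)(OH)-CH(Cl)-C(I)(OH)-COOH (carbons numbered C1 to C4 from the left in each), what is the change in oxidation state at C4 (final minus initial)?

Before: C4 has 1 bond to C, 2 bonds to O, 1 bond to N → oxidation state +3.
After: C4 has 1 bond to C, 3 bonds to O → oxidation state +3.
Δ = +3 − (+3) = 0, so no net redox change at C4.

0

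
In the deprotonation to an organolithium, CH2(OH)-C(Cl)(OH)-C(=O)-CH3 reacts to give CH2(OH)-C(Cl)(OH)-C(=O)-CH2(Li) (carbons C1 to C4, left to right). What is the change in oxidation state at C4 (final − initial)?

0

Before: C4 has 1 bond to C, 3 bonds to H → oxidation state -3.
After: C4 has 1 bond to C, 2 bonds to H, 1 bond to Li → oxidation state -3.
Δ = -3 − (-3) = 0, so no net redox change at C4.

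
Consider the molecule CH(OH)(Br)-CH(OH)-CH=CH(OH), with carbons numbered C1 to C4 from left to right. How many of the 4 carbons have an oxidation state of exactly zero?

Tallying each carbon's bonds:
C1: 1C, 1H, 1O, 1Br → 0 − 1 + 1 + 1 = +1
C2: 2C, 1H, 1O → 0 − 1 + 1 = 0
C3: 3C, 1H → 0 − 1 = -1
C4: 2C, 1H, 1O → 0 − 1 + 1 = 0
2 carbons (C2, C4) meet the condition.

2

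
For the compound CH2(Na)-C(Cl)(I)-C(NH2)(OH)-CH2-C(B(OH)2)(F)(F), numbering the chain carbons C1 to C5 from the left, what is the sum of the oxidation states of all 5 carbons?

Tallying each carbon's bonds:
C1: 1C, 2H, 1Na → 0 − 2 − 1 = -3
C2: 2C, 1Cl, 1I → 0 + 1 + 1 = +2
C3: 2C, 1O, 1N → 0 + 1 + 1 = +2
C4: 2C, 2H → 0 − 2 = -2
C5: 1C, 2F, 1B → 0 + 2 − 1 = +1
Sum = -3 + 2 + 2 − 2 + 1 = 0.

0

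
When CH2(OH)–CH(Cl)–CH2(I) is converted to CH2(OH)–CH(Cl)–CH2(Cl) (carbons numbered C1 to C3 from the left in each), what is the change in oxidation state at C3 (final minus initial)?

Before: C3 has 1 bond to C, 2 bonds to H, 1 bond to I → oxidation state -1.
After: C3 has 1 bond to C, 2 bonds to H, 1 bond to Cl → oxidation state -1.
Δ = -1 − (-1) = 0, so no net redox change at C3.

0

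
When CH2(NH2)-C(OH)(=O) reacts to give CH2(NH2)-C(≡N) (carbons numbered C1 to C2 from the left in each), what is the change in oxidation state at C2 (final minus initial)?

0

Before: C2 has 1 bond to C, 3 bonds to O → oxidation state +3.
After: C2 has 1 bond to C, 3 bonds to N → oxidation state +3.
Δ = +3 − (+3) = 0, so no net redox change at C2.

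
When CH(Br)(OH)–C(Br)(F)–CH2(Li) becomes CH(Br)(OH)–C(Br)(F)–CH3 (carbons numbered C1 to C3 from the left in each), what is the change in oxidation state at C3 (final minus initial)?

0

Before: C3 has 1 bond to C, 2 bonds to H, 1 bond to Li → oxidation state -3.
After: C3 has 1 bond to C, 3 bonds to H → oxidation state -3.
Δ = -3 − (-3) = 0, so no net redox change at C3.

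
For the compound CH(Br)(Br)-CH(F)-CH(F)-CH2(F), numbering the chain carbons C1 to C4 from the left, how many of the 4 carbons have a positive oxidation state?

1

Tallying each carbon's bonds:
C1: 1C, 1H, 2Br → 0 − 1 + 2 = +1
C2: 2C, 1H, 1F → 0 − 1 + 1 = 0
C3: 2C, 1H, 1F → 0 − 1 + 1 = 0
C4: 1C, 2H, 1F → 0 − 2 + 1 = -1
1 carbon (C1) meets the condition.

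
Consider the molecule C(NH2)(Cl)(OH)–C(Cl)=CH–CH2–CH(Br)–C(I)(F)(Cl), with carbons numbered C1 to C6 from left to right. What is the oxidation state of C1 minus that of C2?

C1: 1C, 1O, 1N, 1Cl → 0 + 1 + 1 + 1 = +3
C2: 3C, 1Cl → 0 + 1 = +1
Difference: +3 − (+1) = +2.

+2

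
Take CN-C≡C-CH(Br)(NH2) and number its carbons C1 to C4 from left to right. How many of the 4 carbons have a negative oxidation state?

0

Count +1 for every bond to an atom more electronegative than carbon and −1 for every bond to one less electronegative; C–C bonds are 0. Tallying each carbon:
C1: 1C, 3N → 0 + 3 = +3
C2: 4C → 0 = 0
C3: 4C → 0 = 0
C4: 1C, 1H, 1N, 1Br → 0 − 1 + 1 + 1 = +1
0 carbons meet the condition.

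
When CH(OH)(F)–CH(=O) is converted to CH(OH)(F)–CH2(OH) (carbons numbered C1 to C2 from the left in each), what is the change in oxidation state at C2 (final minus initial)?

-2

Before: C2 has 1 bond to C, 1 bond to H, 2 bonds to O → oxidation state +1.
After: C2 has 1 bond to C, 2 bonds to H, 1 bond to O → oxidation state -1.
Δ = -1 − (+1) = -2, so this is a reduction at C2.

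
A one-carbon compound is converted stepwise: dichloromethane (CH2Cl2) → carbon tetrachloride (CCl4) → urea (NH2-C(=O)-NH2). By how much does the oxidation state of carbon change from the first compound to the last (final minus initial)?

Carbon oxidation states along the series — dichloromethane: 0, carbon tetrachloride: +4, urea: +4.
Net change = +4 − (0) = +4.

+4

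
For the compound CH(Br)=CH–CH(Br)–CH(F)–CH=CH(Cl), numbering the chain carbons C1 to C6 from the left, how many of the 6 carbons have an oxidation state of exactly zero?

Assign +1 per bond to O/N/halogen, −1 per bond to H or an electropositive element, and 0 per bond to carbon. Tallying each carbon:
C1: 2C, 1H, 1Br → 0 − 1 + 1 = 0
C2: 3C, 1H → 0 − 1 = -1
C3: 2C, 1H, 1Br → 0 − 1 + 1 = 0
C4: 2C, 1H, 1F → 0 − 1 + 1 = 0
C5: 3C, 1H → 0 − 1 = -1
C6: 2C, 1H, 1Cl → 0 − 1 + 1 = 0
4 carbons (C1, C3, C4, C6) meet the condition.

4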